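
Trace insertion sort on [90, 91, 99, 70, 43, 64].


Initial: [90, 91, 99, 70, 43, 64]
Insert 91: [90, 91, 99, 70, 43, 64]
Insert 99: [90, 91, 99, 70, 43, 64]
Insert 70: [70, 90, 91, 99, 43, 64]
Insert 43: [43, 70, 90, 91, 99, 64]
Insert 64: [43, 64, 70, 90, 91, 99]

Sorted: [43, 64, 70, 90, 91, 99]


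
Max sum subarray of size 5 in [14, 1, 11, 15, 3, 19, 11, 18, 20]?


[0:5]: 44
[1:6]: 49
[2:7]: 59
[3:8]: 66
[4:9]: 71

Max: 71 at [4:9]


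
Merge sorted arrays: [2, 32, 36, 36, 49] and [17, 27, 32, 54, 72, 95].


Take 2 from A
Take 17 from B
Take 27 from B
Take 32 from A
Take 32 from B
Take 36 from A
Take 36 from A
Take 49 from A

Merged: [2, 17, 27, 32, 32, 36, 36, 49, 54, 72, 95]


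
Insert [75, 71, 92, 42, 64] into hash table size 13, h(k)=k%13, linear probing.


Insert 75: h=10 -> slot 10
Insert 71: h=6 -> slot 6
Insert 92: h=1 -> slot 1
Insert 42: h=3 -> slot 3
Insert 64: h=12 -> slot 12

Table: [None, 92, None, 42, None, None, 71, None, None, None, 75, None, 64]


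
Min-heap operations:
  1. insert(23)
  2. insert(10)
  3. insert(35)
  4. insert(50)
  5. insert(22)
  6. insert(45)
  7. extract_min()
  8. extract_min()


insert(23) -> [23]
insert(10) -> [10, 23]
insert(35) -> [10, 23, 35]
insert(50) -> [10, 23, 35, 50]
insert(22) -> [10, 22, 35, 50, 23]
insert(45) -> [10, 22, 35, 50, 23, 45]
extract_min()->10, [22, 23, 35, 50, 45]
extract_min()->22, [23, 45, 35, 50]

Final heap: [23, 45, 35, 50]


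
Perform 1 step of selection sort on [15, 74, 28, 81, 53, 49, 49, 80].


Initial: [15, 74, 28, 81, 53, 49, 49, 80]
Step 1: min=15 at 0
  Swap: [15, 74, 28, 81, 53, 49, 49, 80]

After 1 step: [15, 74, 28, 81, 53, 49, 49, 80]


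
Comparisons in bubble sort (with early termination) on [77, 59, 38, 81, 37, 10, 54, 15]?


Algorithm: bubble sort (with early termination)
Input: [77, 59, 38, 81, 37, 10, 54, 15]
Sorted: [10, 15, 37, 38, 54, 59, 77, 81]

28


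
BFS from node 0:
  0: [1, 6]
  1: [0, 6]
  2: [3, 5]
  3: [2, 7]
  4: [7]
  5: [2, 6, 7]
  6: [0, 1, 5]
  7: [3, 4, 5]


Visit 0, enqueue [1, 6]
Visit 1, enqueue []
Visit 6, enqueue [5]
Visit 5, enqueue [2, 7]
Visit 2, enqueue [3]
Visit 7, enqueue [4]
Visit 3, enqueue []
Visit 4, enqueue []

BFS order: [0, 1, 6, 5, 2, 7, 3, 4]


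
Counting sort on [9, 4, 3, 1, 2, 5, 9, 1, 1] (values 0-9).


Input: [9, 4, 3, 1, 2, 5, 9, 1, 1]
Counts: [0, 3, 1, 1, 1, 1, 0, 0, 0, 2]

Sorted: [1, 1, 1, 2, 3, 4, 5, 9, 9]


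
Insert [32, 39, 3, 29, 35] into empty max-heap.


Insert 32: [32]
Insert 39: [39, 32]
Insert 3: [39, 32, 3]
Insert 29: [39, 32, 3, 29]
Insert 35: [39, 35, 3, 29, 32]

Final heap: [39, 35, 3, 29, 32]


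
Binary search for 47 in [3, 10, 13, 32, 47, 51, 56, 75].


Step 1: lo=0, hi=7, mid=3, val=32
Step 2: lo=4, hi=7, mid=5, val=51
Step 3: lo=4, hi=4, mid=4, val=47

Found at index 4


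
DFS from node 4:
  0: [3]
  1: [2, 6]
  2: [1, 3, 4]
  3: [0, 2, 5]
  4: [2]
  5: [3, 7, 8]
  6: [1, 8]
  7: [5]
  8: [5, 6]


Visit 4, push [2]
Visit 2, push [3, 1]
Visit 1, push [6]
Visit 6, push [8]
Visit 8, push [5]
Visit 5, push [7, 3]
Visit 3, push [0]
Visit 0, push []
Visit 7, push []

DFS order: [4, 2, 1, 6, 8, 5, 3, 0, 7]


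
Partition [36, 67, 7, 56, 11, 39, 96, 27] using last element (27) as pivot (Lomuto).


Pivot: 27
  7 <= 27: swap -> [7, 67, 36, 56, 11, 39, 96, 27]
  11 <= 27: swap -> [7, 11, 36, 56, 67, 39, 96, 27]
Place pivot at 2: [7, 11, 27, 56, 67, 39, 96, 36]

Partitioned: [7, 11, 27, 56, 67, 39, 96, 36]


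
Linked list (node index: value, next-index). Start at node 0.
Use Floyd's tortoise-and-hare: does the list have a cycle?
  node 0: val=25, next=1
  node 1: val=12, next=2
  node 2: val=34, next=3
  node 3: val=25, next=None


Floyd's tortoise (slow, +1) and hare (fast, +2):
  init: slow=0, fast=0
  step 1: slow=1, fast=2
  step 2: fast 2->3->None, no cycle

Cycle: no


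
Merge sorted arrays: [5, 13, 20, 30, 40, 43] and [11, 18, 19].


Take 5 from A
Take 11 from B
Take 13 from A
Take 18 from B
Take 19 from B

Merged: [5, 11, 13, 18, 19, 20, 30, 40, 43]


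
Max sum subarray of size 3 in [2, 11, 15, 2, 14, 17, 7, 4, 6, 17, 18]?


[0:3]: 28
[1:4]: 28
[2:5]: 31
[3:6]: 33
[4:7]: 38
[5:8]: 28
[6:9]: 17
[7:10]: 27
[8:11]: 41

Max: 41 at [8:11]


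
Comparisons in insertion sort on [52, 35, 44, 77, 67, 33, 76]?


Algorithm: insertion sort
Input: [52, 35, 44, 77, 67, 33, 76]
Sorted: [33, 35, 44, 52, 67, 76, 77]

13


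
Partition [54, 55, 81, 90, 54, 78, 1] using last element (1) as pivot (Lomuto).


Pivot: 1
Place pivot at 0: [1, 55, 81, 90, 54, 78, 54]

Partitioned: [1, 55, 81, 90, 54, 78, 54]


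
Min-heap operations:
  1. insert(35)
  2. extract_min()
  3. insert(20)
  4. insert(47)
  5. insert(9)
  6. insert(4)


insert(35) -> [35]
extract_min()->35, []
insert(20) -> [20]
insert(47) -> [20, 47]
insert(9) -> [9, 47, 20]
insert(4) -> [4, 9, 20, 47]

Final heap: [4, 9, 20, 47]


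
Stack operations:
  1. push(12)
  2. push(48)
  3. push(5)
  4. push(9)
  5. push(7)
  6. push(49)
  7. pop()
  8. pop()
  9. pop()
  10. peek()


push(12) -> [12]
push(48) -> [12, 48]
push(5) -> [12, 48, 5]
push(9) -> [12, 48, 5, 9]
push(7) -> [12, 48, 5, 9, 7]
push(49) -> [12, 48, 5, 9, 7, 49]
pop()->49, [12, 48, 5, 9, 7]
pop()->7, [12, 48, 5, 9]
pop()->9, [12, 48, 5]
peek()->5

Final stack: [12, 48, 5]


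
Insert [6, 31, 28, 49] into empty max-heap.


Insert 6: [6]
Insert 31: [31, 6]
Insert 28: [31, 6, 28]
Insert 49: [49, 31, 28, 6]

Final heap: [49, 31, 28, 6]


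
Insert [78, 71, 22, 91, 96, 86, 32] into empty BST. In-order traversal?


Insert 78: root
Insert 71: L from 78
Insert 22: L from 78 -> L from 71
Insert 91: R from 78
Insert 96: R from 78 -> R from 91
Insert 86: R from 78 -> L from 91
Insert 32: L from 78 -> L from 71 -> R from 22

In-order: [22, 32, 71, 78, 86, 91, 96]


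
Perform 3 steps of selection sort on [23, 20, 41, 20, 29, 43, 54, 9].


Initial: [23, 20, 41, 20, 29, 43, 54, 9]
Step 1: min=9 at 7
  Swap: [9, 20, 41, 20, 29, 43, 54, 23]
Step 2: min=20 at 1
  Swap: [9, 20, 41, 20, 29, 43, 54, 23]
Step 3: min=20 at 3
  Swap: [9, 20, 20, 41, 29, 43, 54, 23]

After 3 steps: [9, 20, 20, 41, 29, 43, 54, 23]


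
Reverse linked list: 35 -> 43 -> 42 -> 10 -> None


Step 1: curr=35, set curr.next=prev(None) | reversed so far: 35
Step 2: curr=43, set curr.next=prev(35) | reversed so far: 43 -> 35
Step 3: curr=42, set curr.next=prev(43) | reversed so far: 42 -> 43 -> 35
Step 4: curr=10, set curr.next=prev(42) | reversed so far: 10 -> 42 -> 43 -> 35

10 -> 42 -> 43 -> 35 -> None


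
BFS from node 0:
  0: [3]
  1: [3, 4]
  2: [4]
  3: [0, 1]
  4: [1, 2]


Visit 0, enqueue [3]
Visit 3, enqueue [1]
Visit 1, enqueue [4]
Visit 4, enqueue [2]
Visit 2, enqueue []

BFS order: [0, 3, 1, 4, 2]


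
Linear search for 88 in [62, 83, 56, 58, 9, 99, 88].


i=0: 62!=88
i=1: 83!=88
i=2: 56!=88
i=3: 58!=88
i=4: 9!=88
i=5: 99!=88
i=6: 88==88 found!

Found at 6, 7 comps


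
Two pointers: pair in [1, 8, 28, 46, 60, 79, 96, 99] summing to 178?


lo=0(1)+hi=7(99)=100
lo=1(8)+hi=7(99)=107
lo=2(28)+hi=7(99)=127
lo=3(46)+hi=7(99)=145
lo=4(60)+hi=7(99)=159
lo=5(79)+hi=7(99)=178

Yes: 79+99=178


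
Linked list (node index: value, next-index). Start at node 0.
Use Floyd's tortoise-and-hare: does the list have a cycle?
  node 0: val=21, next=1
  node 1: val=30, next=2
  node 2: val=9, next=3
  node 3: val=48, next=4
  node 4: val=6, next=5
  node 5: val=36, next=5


Floyd's tortoise (slow, +1) and hare (fast, +2):
  init: slow=0, fast=0
  step 1: slow=1, fast=2
  step 2: slow=2, fast=4
  step 3: slow=3, fast=5
  step 4: slow=4, fast=5
  step 5: slow=5, fast=5
  slow == fast at node 5: cycle detected

Cycle: yes


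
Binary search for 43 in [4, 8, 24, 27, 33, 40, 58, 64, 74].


Step 1: lo=0, hi=8, mid=4, val=33
Step 2: lo=5, hi=8, mid=6, val=58
Step 3: lo=5, hi=5, mid=5, val=40

Not found


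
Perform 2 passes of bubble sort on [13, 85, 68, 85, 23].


Initial: [13, 85, 68, 85, 23]
Pass 1: [13, 68, 85, 23, 85] (2 swaps)
Pass 2: [13, 68, 23, 85, 85] (1 swaps)

After 2 passes: [13, 68, 23, 85, 85]


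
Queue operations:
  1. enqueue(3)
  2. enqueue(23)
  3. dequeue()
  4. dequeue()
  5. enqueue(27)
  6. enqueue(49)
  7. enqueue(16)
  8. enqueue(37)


enqueue(3) -> [3]
enqueue(23) -> [3, 23]
dequeue()->3, [23]
dequeue()->23, []
enqueue(27) -> [27]
enqueue(49) -> [27, 49]
enqueue(16) -> [27, 49, 16]
enqueue(37) -> [27, 49, 16, 37]

Final queue: [27, 49, 16, 37]


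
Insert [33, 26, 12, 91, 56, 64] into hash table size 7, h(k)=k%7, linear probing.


Insert 33: h=5 -> slot 5
Insert 26: h=5, 1 probes -> slot 6
Insert 12: h=5, 2 probes -> slot 0
Insert 91: h=0, 1 probes -> slot 1
Insert 56: h=0, 2 probes -> slot 2
Insert 64: h=1, 2 probes -> slot 3

Table: [12, 91, 56, 64, None, 33, 26]


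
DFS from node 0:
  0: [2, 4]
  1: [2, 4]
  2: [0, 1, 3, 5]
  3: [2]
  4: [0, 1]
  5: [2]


Visit 0, push [4, 2]
Visit 2, push [5, 3, 1]
Visit 1, push [4]
Visit 4, push []
Visit 3, push []
Visit 5, push []

DFS order: [0, 2, 1, 4, 3, 5]


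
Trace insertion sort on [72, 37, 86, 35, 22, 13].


Initial: [72, 37, 86, 35, 22, 13]
Insert 37: [37, 72, 86, 35, 22, 13]
Insert 86: [37, 72, 86, 35, 22, 13]
Insert 35: [35, 37, 72, 86, 22, 13]
Insert 22: [22, 35, 37, 72, 86, 13]
Insert 13: [13, 22, 35, 37, 72, 86]

Sorted: [13, 22, 35, 37, 72, 86]


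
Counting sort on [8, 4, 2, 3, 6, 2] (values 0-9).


Input: [8, 4, 2, 3, 6, 2]
Counts: [0, 0, 2, 1, 1, 0, 1, 0, 1, 0]

Sorted: [2, 2, 3, 4, 6, 8]


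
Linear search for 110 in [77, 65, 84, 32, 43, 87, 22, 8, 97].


i=0: 77!=110
i=1: 65!=110
i=2: 84!=110
i=3: 32!=110
i=4: 43!=110
i=5: 87!=110
i=6: 22!=110
i=7: 8!=110
i=8: 97!=110

Not found, 9 comps


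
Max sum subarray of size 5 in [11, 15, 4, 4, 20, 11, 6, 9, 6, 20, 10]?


[0:5]: 54
[1:6]: 54
[2:7]: 45
[3:8]: 50
[4:9]: 52
[5:10]: 52
[6:11]: 51

Max: 54 at [0:5]


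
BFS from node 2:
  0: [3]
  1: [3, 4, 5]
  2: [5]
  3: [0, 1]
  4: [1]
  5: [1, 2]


Visit 2, enqueue [5]
Visit 5, enqueue [1]
Visit 1, enqueue [3, 4]
Visit 3, enqueue [0]
Visit 4, enqueue []
Visit 0, enqueue []

BFS order: [2, 5, 1, 3, 4, 0]


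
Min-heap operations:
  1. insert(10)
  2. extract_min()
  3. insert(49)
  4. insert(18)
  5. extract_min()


insert(10) -> [10]
extract_min()->10, []
insert(49) -> [49]
insert(18) -> [18, 49]
extract_min()->18, [49]

Final heap: [49]


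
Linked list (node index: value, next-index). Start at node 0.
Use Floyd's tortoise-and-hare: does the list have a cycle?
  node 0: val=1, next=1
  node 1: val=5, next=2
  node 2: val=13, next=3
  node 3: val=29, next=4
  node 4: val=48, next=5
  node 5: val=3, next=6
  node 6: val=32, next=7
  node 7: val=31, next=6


Floyd's tortoise (slow, +1) and hare (fast, +2):
  init: slow=0, fast=0
  step 1: slow=1, fast=2
  step 2: slow=2, fast=4
  step 3: slow=3, fast=6
  step 4: slow=4, fast=6
  step 5: slow=5, fast=6
  step 6: slow=6, fast=6
  slow == fast at node 6: cycle detected

Cycle: yes


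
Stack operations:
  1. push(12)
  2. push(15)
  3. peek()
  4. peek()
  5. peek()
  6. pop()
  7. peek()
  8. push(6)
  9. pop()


push(12) -> [12]
push(15) -> [12, 15]
peek()->15
peek()->15
peek()->15
pop()->15, [12]
peek()->12
push(6) -> [12, 6]
pop()->6, [12]

Final stack: [12]


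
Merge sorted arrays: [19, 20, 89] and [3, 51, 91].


Take 3 from B
Take 19 from A
Take 20 from A
Take 51 from B
Take 89 from A

Merged: [3, 19, 20, 51, 89, 91]


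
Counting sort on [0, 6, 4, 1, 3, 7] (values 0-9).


Input: [0, 6, 4, 1, 3, 7]
Counts: [1, 1, 0, 1, 1, 0, 1, 1, 0, 0]

Sorted: [0, 1, 3, 4, 6, 7]


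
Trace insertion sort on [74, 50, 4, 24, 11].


Initial: [74, 50, 4, 24, 11]
Insert 50: [50, 74, 4, 24, 11]
Insert 4: [4, 50, 74, 24, 11]
Insert 24: [4, 24, 50, 74, 11]
Insert 11: [4, 11, 24, 50, 74]

Sorted: [4, 11, 24, 50, 74]


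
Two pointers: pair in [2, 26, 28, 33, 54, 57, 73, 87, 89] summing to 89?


lo=0(2)+hi=8(89)=91
lo=0(2)+hi=7(87)=89

Yes: 2+87=89


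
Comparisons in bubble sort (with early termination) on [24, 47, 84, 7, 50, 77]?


Algorithm: bubble sort (with early termination)
Input: [24, 47, 84, 7, 50, 77]
Sorted: [7, 24, 47, 50, 77, 84]

14


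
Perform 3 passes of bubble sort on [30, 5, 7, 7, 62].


Initial: [30, 5, 7, 7, 62]
Pass 1: [5, 7, 7, 30, 62] (3 swaps)
Pass 2: [5, 7, 7, 30, 62] (0 swaps)
Pass 3: [5, 7, 7, 30, 62] (0 swaps)

After 3 passes: [5, 7, 7, 30, 62]


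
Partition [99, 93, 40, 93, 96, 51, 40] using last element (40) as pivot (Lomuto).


Pivot: 40
  40 <= 40: swap -> [40, 93, 99, 93, 96, 51, 40]
Place pivot at 1: [40, 40, 99, 93, 96, 51, 93]

Partitioned: [40, 40, 99, 93, 96, 51, 93]


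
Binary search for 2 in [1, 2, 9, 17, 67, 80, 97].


Step 1: lo=0, hi=6, mid=3, val=17
Step 2: lo=0, hi=2, mid=1, val=2

Found at index 1


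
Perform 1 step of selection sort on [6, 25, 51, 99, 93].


Initial: [6, 25, 51, 99, 93]
Step 1: min=6 at 0
  Swap: [6, 25, 51, 99, 93]

After 1 step: [6, 25, 51, 99, 93]


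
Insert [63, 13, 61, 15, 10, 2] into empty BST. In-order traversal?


Insert 63: root
Insert 13: L from 63
Insert 61: L from 63 -> R from 13
Insert 15: L from 63 -> R from 13 -> L from 61
Insert 10: L from 63 -> L from 13
Insert 2: L from 63 -> L from 13 -> L from 10

In-order: [2, 10, 13, 15, 61, 63]


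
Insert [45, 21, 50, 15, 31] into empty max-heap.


Insert 45: [45]
Insert 21: [45, 21]
Insert 50: [50, 21, 45]
Insert 15: [50, 21, 45, 15]
Insert 31: [50, 31, 45, 15, 21]

Final heap: [50, 31, 45, 15, 21]


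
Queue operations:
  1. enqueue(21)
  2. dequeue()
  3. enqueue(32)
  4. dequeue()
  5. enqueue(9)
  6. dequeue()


enqueue(21) -> [21]
dequeue()->21, []
enqueue(32) -> [32]
dequeue()->32, []
enqueue(9) -> [9]
dequeue()->9, []

Final queue: []


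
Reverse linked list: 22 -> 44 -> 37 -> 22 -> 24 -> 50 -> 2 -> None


Step 1: curr=22, set curr.next=prev(None) | reversed so far: 22
Step 2: curr=44, set curr.next=prev(22) | reversed so far: 44 -> 22
Step 3: curr=37, set curr.next=prev(44) | reversed so far: 37 -> 44 -> 22
Step 4: curr=22, set curr.next=prev(37) | reversed so far: 22 -> 37 -> 44 -> 22
Step 5: curr=24, set curr.next=prev(22) | reversed so far: 24 -> 22 -> 37 -> 44 -> 22
Step 6: curr=50, set curr.next=prev(24) | reversed so far: 50 -> 24 -> 22 -> 37 -> 44 -> 22
Step 7: curr=2, set curr.next=prev(50) | reversed so far: 2 -> 50 -> 24 -> 22 -> 37 -> 44 -> 22

2 -> 50 -> 24 -> 22 -> 37 -> 44 -> 22 -> None


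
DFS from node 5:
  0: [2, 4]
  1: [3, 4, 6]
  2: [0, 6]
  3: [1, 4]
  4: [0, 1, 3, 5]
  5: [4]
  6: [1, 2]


Visit 5, push [4]
Visit 4, push [3, 1, 0]
Visit 0, push [2]
Visit 2, push [6]
Visit 6, push [1]
Visit 1, push [3]
Visit 3, push []

DFS order: [5, 4, 0, 2, 6, 1, 3]


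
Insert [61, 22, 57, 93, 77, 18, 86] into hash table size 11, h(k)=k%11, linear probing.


Insert 61: h=6 -> slot 6
Insert 22: h=0 -> slot 0
Insert 57: h=2 -> slot 2
Insert 93: h=5 -> slot 5
Insert 77: h=0, 1 probes -> slot 1
Insert 18: h=7 -> slot 7
Insert 86: h=9 -> slot 9

Table: [22, 77, 57, None, None, 93, 61, 18, None, 86, None]


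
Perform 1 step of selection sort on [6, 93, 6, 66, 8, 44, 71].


Initial: [6, 93, 6, 66, 8, 44, 71]
Step 1: min=6 at 0
  Swap: [6, 93, 6, 66, 8, 44, 71]

After 1 step: [6, 93, 6, 66, 8, 44, 71]


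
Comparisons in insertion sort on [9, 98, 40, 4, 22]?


Algorithm: insertion sort
Input: [9, 98, 40, 4, 22]
Sorted: [4, 9, 22, 40, 98]

9


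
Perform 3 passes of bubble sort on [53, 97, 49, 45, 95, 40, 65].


Initial: [53, 97, 49, 45, 95, 40, 65]
Pass 1: [53, 49, 45, 95, 40, 65, 97] (5 swaps)
Pass 2: [49, 45, 53, 40, 65, 95, 97] (4 swaps)
Pass 3: [45, 49, 40, 53, 65, 95, 97] (2 swaps)

After 3 passes: [45, 49, 40, 53, 65, 95, 97]


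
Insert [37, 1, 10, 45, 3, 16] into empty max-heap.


Insert 37: [37]
Insert 1: [37, 1]
Insert 10: [37, 1, 10]
Insert 45: [45, 37, 10, 1]
Insert 3: [45, 37, 10, 1, 3]
Insert 16: [45, 37, 16, 1, 3, 10]

Final heap: [45, 37, 16, 1, 3, 10]


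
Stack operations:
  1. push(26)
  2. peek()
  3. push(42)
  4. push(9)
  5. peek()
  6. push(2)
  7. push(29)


push(26) -> [26]
peek()->26
push(42) -> [26, 42]
push(9) -> [26, 42, 9]
peek()->9
push(2) -> [26, 42, 9, 2]
push(29) -> [26, 42, 9, 2, 29]

Final stack: [26, 42, 9, 2, 29]


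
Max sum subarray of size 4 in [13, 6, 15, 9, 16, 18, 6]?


[0:4]: 43
[1:5]: 46
[2:6]: 58
[3:7]: 49

Max: 58 at [2:6]


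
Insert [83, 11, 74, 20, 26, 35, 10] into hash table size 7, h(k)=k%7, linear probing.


Insert 83: h=6 -> slot 6
Insert 11: h=4 -> slot 4
Insert 74: h=4, 1 probes -> slot 5
Insert 20: h=6, 1 probes -> slot 0
Insert 26: h=5, 3 probes -> slot 1
Insert 35: h=0, 2 probes -> slot 2
Insert 10: h=3 -> slot 3

Table: [20, 26, 35, 10, 11, 74, 83]


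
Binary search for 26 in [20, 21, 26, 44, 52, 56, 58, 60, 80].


Step 1: lo=0, hi=8, mid=4, val=52
Step 2: lo=0, hi=3, mid=1, val=21
Step 3: lo=2, hi=3, mid=2, val=26

Found at index 2


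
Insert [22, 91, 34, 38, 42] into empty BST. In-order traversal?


Insert 22: root
Insert 91: R from 22
Insert 34: R from 22 -> L from 91
Insert 38: R from 22 -> L from 91 -> R from 34
Insert 42: R from 22 -> L from 91 -> R from 34 -> R from 38

In-order: [22, 34, 38, 42, 91]


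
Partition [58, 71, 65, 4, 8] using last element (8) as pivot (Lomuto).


Pivot: 8
  4 <= 8: swap -> [4, 71, 65, 58, 8]
Place pivot at 1: [4, 8, 65, 58, 71]

Partitioned: [4, 8, 65, 58, 71]


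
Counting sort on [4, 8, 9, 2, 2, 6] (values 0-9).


Input: [4, 8, 9, 2, 2, 6]
Counts: [0, 0, 2, 0, 1, 0, 1, 0, 1, 1]

Sorted: [2, 2, 4, 6, 8, 9]


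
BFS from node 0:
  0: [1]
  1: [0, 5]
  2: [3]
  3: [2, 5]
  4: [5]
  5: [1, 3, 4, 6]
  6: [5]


Visit 0, enqueue [1]
Visit 1, enqueue [5]
Visit 5, enqueue [3, 4, 6]
Visit 3, enqueue [2]
Visit 4, enqueue []
Visit 6, enqueue []
Visit 2, enqueue []

BFS order: [0, 1, 5, 3, 4, 6, 2]


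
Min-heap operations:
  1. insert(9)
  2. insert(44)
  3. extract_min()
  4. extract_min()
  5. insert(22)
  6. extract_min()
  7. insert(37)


insert(9) -> [9]
insert(44) -> [9, 44]
extract_min()->9, [44]
extract_min()->44, []
insert(22) -> [22]
extract_min()->22, []
insert(37) -> [37]

Final heap: [37]


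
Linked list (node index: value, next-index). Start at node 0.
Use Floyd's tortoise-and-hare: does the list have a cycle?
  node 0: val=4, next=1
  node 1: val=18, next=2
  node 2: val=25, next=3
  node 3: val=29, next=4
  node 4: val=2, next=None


Floyd's tortoise (slow, +1) and hare (fast, +2):
  init: slow=0, fast=0
  step 1: slow=1, fast=2
  step 2: slow=2, fast=4
  step 3: fast -> None, no cycle

Cycle: no


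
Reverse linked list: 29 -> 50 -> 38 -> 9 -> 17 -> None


Step 1: curr=29, set curr.next=prev(None) | reversed so far: 29
Step 2: curr=50, set curr.next=prev(29) | reversed so far: 50 -> 29
Step 3: curr=38, set curr.next=prev(50) | reversed so far: 38 -> 50 -> 29
Step 4: curr=9, set curr.next=prev(38) | reversed so far: 9 -> 38 -> 50 -> 29
Step 5: curr=17, set curr.next=prev(9) | reversed so far: 17 -> 9 -> 38 -> 50 -> 29

17 -> 9 -> 38 -> 50 -> 29 -> None


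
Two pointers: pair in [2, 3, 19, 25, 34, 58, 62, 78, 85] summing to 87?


lo=0(2)+hi=8(85)=87

Yes: 2+85=87


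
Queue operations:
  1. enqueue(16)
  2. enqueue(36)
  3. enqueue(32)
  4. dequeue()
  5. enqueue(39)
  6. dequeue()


enqueue(16) -> [16]
enqueue(36) -> [16, 36]
enqueue(32) -> [16, 36, 32]
dequeue()->16, [36, 32]
enqueue(39) -> [36, 32, 39]
dequeue()->36, [32, 39]

Final queue: [32, 39]


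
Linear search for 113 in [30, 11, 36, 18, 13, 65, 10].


i=0: 30!=113
i=1: 11!=113
i=2: 36!=113
i=3: 18!=113
i=4: 13!=113
i=5: 65!=113
i=6: 10!=113

Not found, 7 comps


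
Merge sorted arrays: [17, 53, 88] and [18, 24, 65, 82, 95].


Take 17 from A
Take 18 from B
Take 24 from B
Take 53 from A
Take 65 from B
Take 82 from B
Take 88 from A

Merged: [17, 18, 24, 53, 65, 82, 88, 95]


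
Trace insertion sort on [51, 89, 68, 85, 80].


Initial: [51, 89, 68, 85, 80]
Insert 89: [51, 89, 68, 85, 80]
Insert 68: [51, 68, 89, 85, 80]
Insert 85: [51, 68, 85, 89, 80]
Insert 80: [51, 68, 80, 85, 89]

Sorted: [51, 68, 80, 85, 89]


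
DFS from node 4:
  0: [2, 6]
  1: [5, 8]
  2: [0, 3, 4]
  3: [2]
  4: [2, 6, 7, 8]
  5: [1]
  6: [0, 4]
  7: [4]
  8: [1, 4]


Visit 4, push [8, 7, 6, 2]
Visit 2, push [3, 0]
Visit 0, push [6]
Visit 6, push []
Visit 3, push []
Visit 7, push []
Visit 8, push [1]
Visit 1, push [5]
Visit 5, push []

DFS order: [4, 2, 0, 6, 3, 7, 8, 1, 5]


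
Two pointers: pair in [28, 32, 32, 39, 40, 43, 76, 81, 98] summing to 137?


lo=0(28)+hi=8(98)=126
lo=1(32)+hi=8(98)=130
lo=2(32)+hi=8(98)=130
lo=3(39)+hi=8(98)=137

Yes: 39+98=137


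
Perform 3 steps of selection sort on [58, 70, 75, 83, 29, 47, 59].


Initial: [58, 70, 75, 83, 29, 47, 59]
Step 1: min=29 at 4
  Swap: [29, 70, 75, 83, 58, 47, 59]
Step 2: min=47 at 5
  Swap: [29, 47, 75, 83, 58, 70, 59]
Step 3: min=58 at 4
  Swap: [29, 47, 58, 83, 75, 70, 59]

After 3 steps: [29, 47, 58, 83, 75, 70, 59]


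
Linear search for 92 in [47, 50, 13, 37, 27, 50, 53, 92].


i=0: 47!=92
i=1: 50!=92
i=2: 13!=92
i=3: 37!=92
i=4: 27!=92
i=5: 50!=92
i=6: 53!=92
i=7: 92==92 found!

Found at 7, 8 comps


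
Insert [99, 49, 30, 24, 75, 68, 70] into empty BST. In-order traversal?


Insert 99: root
Insert 49: L from 99
Insert 30: L from 99 -> L from 49
Insert 24: L from 99 -> L from 49 -> L from 30
Insert 75: L from 99 -> R from 49
Insert 68: L from 99 -> R from 49 -> L from 75
Insert 70: L from 99 -> R from 49 -> L from 75 -> R from 68

In-order: [24, 30, 49, 68, 70, 75, 99]


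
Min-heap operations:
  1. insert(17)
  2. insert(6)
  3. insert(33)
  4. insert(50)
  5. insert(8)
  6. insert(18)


insert(17) -> [17]
insert(6) -> [6, 17]
insert(33) -> [6, 17, 33]
insert(50) -> [6, 17, 33, 50]
insert(8) -> [6, 8, 33, 50, 17]
insert(18) -> [6, 8, 18, 50, 17, 33]

Final heap: [6, 8, 18, 50, 17, 33]


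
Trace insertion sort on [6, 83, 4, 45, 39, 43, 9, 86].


Initial: [6, 83, 4, 45, 39, 43, 9, 86]
Insert 83: [6, 83, 4, 45, 39, 43, 9, 86]
Insert 4: [4, 6, 83, 45, 39, 43, 9, 86]
Insert 45: [4, 6, 45, 83, 39, 43, 9, 86]
Insert 39: [4, 6, 39, 45, 83, 43, 9, 86]
Insert 43: [4, 6, 39, 43, 45, 83, 9, 86]
Insert 9: [4, 6, 9, 39, 43, 45, 83, 86]
Insert 86: [4, 6, 9, 39, 43, 45, 83, 86]

Sorted: [4, 6, 9, 39, 43, 45, 83, 86]


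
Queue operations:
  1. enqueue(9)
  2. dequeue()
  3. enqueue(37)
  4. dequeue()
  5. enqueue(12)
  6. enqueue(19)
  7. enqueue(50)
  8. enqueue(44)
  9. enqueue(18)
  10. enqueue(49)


enqueue(9) -> [9]
dequeue()->9, []
enqueue(37) -> [37]
dequeue()->37, []
enqueue(12) -> [12]
enqueue(19) -> [12, 19]
enqueue(50) -> [12, 19, 50]
enqueue(44) -> [12, 19, 50, 44]
enqueue(18) -> [12, 19, 50, 44, 18]
enqueue(49) -> [12, 19, 50, 44, 18, 49]

Final queue: [12, 19, 50, 44, 18, 49]


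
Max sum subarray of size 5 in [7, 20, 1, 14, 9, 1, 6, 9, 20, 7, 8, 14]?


[0:5]: 51
[1:6]: 45
[2:7]: 31
[3:8]: 39
[4:9]: 45
[5:10]: 43
[6:11]: 50
[7:12]: 58

Max: 58 at [7:12]


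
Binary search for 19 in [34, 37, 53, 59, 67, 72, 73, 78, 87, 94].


Step 1: lo=0, hi=9, mid=4, val=67
Step 2: lo=0, hi=3, mid=1, val=37
Step 3: lo=0, hi=0, mid=0, val=34

Not found


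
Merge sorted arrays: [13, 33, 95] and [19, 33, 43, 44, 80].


Take 13 from A
Take 19 from B
Take 33 from A
Take 33 from B
Take 43 from B
Take 44 from B
Take 80 from B

Merged: [13, 19, 33, 33, 43, 44, 80, 95]


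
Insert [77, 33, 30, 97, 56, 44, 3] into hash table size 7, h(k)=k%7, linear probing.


Insert 77: h=0 -> slot 0
Insert 33: h=5 -> slot 5
Insert 30: h=2 -> slot 2
Insert 97: h=6 -> slot 6
Insert 56: h=0, 1 probes -> slot 1
Insert 44: h=2, 1 probes -> slot 3
Insert 3: h=3, 1 probes -> slot 4

Table: [77, 56, 30, 44, 3, 33, 97]


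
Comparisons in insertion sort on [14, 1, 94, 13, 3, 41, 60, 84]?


Algorithm: insertion sort
Input: [14, 1, 94, 13, 3, 41, 60, 84]
Sorted: [1, 3, 13, 14, 41, 60, 84, 94]

15


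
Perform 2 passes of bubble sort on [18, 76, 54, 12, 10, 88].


Initial: [18, 76, 54, 12, 10, 88]
Pass 1: [18, 54, 12, 10, 76, 88] (3 swaps)
Pass 2: [18, 12, 10, 54, 76, 88] (2 swaps)

After 2 passes: [18, 12, 10, 54, 76, 88]


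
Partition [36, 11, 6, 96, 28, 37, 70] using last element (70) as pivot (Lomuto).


Pivot: 70
  36 <= 70: advance i (no swap)
  11 <= 70: advance i (no swap)
  6 <= 70: advance i (no swap)
  28 <= 70: swap -> [36, 11, 6, 28, 96, 37, 70]
  37 <= 70: swap -> [36, 11, 6, 28, 37, 96, 70]
Place pivot at 5: [36, 11, 6, 28, 37, 70, 96]

Partitioned: [36, 11, 6, 28, 37, 70, 96]


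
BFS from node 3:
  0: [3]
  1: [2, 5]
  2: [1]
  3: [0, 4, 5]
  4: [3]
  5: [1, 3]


Visit 3, enqueue [0, 4, 5]
Visit 0, enqueue []
Visit 4, enqueue []
Visit 5, enqueue [1]
Visit 1, enqueue [2]
Visit 2, enqueue []

BFS order: [3, 0, 4, 5, 1, 2]


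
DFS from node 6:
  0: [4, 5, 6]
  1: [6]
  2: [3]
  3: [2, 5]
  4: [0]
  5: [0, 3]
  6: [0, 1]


Visit 6, push [1, 0]
Visit 0, push [5, 4]
Visit 4, push []
Visit 5, push [3]
Visit 3, push [2]
Visit 2, push []
Visit 1, push []

DFS order: [6, 0, 4, 5, 3, 2, 1]


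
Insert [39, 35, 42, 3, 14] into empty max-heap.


Insert 39: [39]
Insert 35: [39, 35]
Insert 42: [42, 35, 39]
Insert 3: [42, 35, 39, 3]
Insert 14: [42, 35, 39, 3, 14]

Final heap: [42, 35, 39, 3, 14]


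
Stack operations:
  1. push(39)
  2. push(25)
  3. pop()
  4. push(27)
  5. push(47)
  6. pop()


push(39) -> [39]
push(25) -> [39, 25]
pop()->25, [39]
push(27) -> [39, 27]
push(47) -> [39, 27, 47]
pop()->47, [39, 27]

Final stack: [39, 27]


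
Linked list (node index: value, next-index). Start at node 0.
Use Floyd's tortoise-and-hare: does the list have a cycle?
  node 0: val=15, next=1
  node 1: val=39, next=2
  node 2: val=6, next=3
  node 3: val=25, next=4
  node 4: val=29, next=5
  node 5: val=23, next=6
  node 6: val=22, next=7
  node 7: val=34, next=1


Floyd's tortoise (slow, +1) and hare (fast, +2):
  init: slow=0, fast=0
  step 1: slow=1, fast=2
  step 2: slow=2, fast=4
  step 3: slow=3, fast=6
  step 4: slow=4, fast=1
  step 5: slow=5, fast=3
  step 6: slow=6, fast=5
  step 7: slow=7, fast=7
  slow == fast at node 7: cycle detected

Cycle: yes


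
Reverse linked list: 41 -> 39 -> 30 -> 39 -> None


Step 1: curr=41, set curr.next=prev(None) | reversed so far: 41
Step 2: curr=39, set curr.next=prev(41) | reversed so far: 39 -> 41
Step 3: curr=30, set curr.next=prev(39) | reversed so far: 30 -> 39 -> 41
Step 4: curr=39, set curr.next=prev(30) | reversed so far: 39 -> 30 -> 39 -> 41

39 -> 30 -> 39 -> 41 -> None


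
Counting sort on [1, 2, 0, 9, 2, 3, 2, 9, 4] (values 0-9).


Input: [1, 2, 0, 9, 2, 3, 2, 9, 4]
Counts: [1, 1, 3, 1, 1, 0, 0, 0, 0, 2]

Sorted: [0, 1, 2, 2, 2, 3, 4, 9, 9]


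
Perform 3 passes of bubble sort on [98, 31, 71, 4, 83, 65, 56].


Initial: [98, 31, 71, 4, 83, 65, 56]
Pass 1: [31, 71, 4, 83, 65, 56, 98] (6 swaps)
Pass 2: [31, 4, 71, 65, 56, 83, 98] (3 swaps)
Pass 3: [4, 31, 65, 56, 71, 83, 98] (3 swaps)

After 3 passes: [4, 31, 65, 56, 71, 83, 98]


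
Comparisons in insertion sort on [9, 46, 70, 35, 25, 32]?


Algorithm: insertion sort
Input: [9, 46, 70, 35, 25, 32]
Sorted: [9, 25, 32, 35, 46, 70]

13


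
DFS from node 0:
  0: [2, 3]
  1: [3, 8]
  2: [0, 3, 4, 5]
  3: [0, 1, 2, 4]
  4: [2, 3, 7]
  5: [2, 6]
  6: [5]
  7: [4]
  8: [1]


Visit 0, push [3, 2]
Visit 2, push [5, 4, 3]
Visit 3, push [4, 1]
Visit 1, push [8]
Visit 8, push []
Visit 4, push [7]
Visit 7, push []
Visit 5, push [6]
Visit 6, push []

DFS order: [0, 2, 3, 1, 8, 4, 7, 5, 6]


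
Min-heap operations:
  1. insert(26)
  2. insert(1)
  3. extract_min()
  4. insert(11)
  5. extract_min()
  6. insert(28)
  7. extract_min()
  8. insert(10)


insert(26) -> [26]
insert(1) -> [1, 26]
extract_min()->1, [26]
insert(11) -> [11, 26]
extract_min()->11, [26]
insert(28) -> [26, 28]
extract_min()->26, [28]
insert(10) -> [10, 28]

Final heap: [10, 28]


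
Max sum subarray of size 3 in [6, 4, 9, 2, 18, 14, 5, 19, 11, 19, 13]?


[0:3]: 19
[1:4]: 15
[2:5]: 29
[3:6]: 34
[4:7]: 37
[5:8]: 38
[6:9]: 35
[7:10]: 49
[8:11]: 43

Max: 49 at [7:10]


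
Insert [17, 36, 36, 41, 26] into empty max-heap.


Insert 17: [17]
Insert 36: [36, 17]
Insert 36: [36, 17, 36]
Insert 41: [41, 36, 36, 17]
Insert 26: [41, 36, 36, 17, 26]

Final heap: [41, 36, 36, 17, 26]


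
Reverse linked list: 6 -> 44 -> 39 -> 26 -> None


Step 1: curr=6, set curr.next=prev(None) | reversed so far: 6
Step 2: curr=44, set curr.next=prev(6) | reversed so far: 44 -> 6
Step 3: curr=39, set curr.next=prev(44) | reversed so far: 39 -> 44 -> 6
Step 4: curr=26, set curr.next=prev(39) | reversed so far: 26 -> 39 -> 44 -> 6

26 -> 39 -> 44 -> 6 -> None


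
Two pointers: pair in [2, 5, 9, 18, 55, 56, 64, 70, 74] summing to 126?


lo=0(2)+hi=8(74)=76
lo=1(5)+hi=8(74)=79
lo=2(9)+hi=8(74)=83
lo=3(18)+hi=8(74)=92
lo=4(55)+hi=8(74)=129
lo=4(55)+hi=7(70)=125
lo=5(56)+hi=7(70)=126

Yes: 56+70=126


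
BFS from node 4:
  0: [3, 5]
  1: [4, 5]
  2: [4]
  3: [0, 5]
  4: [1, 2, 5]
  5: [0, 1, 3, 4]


Visit 4, enqueue [1, 2, 5]
Visit 1, enqueue []
Visit 2, enqueue []
Visit 5, enqueue [0, 3]
Visit 0, enqueue []
Visit 3, enqueue []

BFS order: [4, 1, 2, 5, 0, 3]


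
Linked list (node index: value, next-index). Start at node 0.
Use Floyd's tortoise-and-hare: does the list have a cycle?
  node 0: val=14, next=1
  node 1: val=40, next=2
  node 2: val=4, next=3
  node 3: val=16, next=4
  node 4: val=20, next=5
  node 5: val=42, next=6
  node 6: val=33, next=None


Floyd's tortoise (slow, +1) and hare (fast, +2):
  init: slow=0, fast=0
  step 1: slow=1, fast=2
  step 2: slow=2, fast=4
  step 3: slow=3, fast=6
  step 4: fast -> None, no cycle

Cycle: no


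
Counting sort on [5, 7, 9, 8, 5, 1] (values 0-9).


Input: [5, 7, 9, 8, 5, 1]
Counts: [0, 1, 0, 0, 0, 2, 0, 1, 1, 1]

Sorted: [1, 5, 5, 7, 8, 9]


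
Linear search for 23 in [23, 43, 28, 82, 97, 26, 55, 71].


i=0: 23==23 found!

Found at 0, 1 comps


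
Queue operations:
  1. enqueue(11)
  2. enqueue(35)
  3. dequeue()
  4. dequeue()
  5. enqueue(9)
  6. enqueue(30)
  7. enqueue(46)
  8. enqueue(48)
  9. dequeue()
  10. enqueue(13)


enqueue(11) -> [11]
enqueue(35) -> [11, 35]
dequeue()->11, [35]
dequeue()->35, []
enqueue(9) -> [9]
enqueue(30) -> [9, 30]
enqueue(46) -> [9, 30, 46]
enqueue(48) -> [9, 30, 46, 48]
dequeue()->9, [30, 46, 48]
enqueue(13) -> [30, 46, 48, 13]

Final queue: [30, 46, 48, 13]


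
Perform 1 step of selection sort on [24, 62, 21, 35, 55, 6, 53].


Initial: [24, 62, 21, 35, 55, 6, 53]
Step 1: min=6 at 5
  Swap: [6, 62, 21, 35, 55, 24, 53]

After 1 step: [6, 62, 21, 35, 55, 24, 53]


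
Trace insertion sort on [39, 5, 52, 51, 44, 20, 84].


Initial: [39, 5, 52, 51, 44, 20, 84]
Insert 5: [5, 39, 52, 51, 44, 20, 84]
Insert 52: [5, 39, 52, 51, 44, 20, 84]
Insert 51: [5, 39, 51, 52, 44, 20, 84]
Insert 44: [5, 39, 44, 51, 52, 20, 84]
Insert 20: [5, 20, 39, 44, 51, 52, 84]
Insert 84: [5, 20, 39, 44, 51, 52, 84]

Sorted: [5, 20, 39, 44, 51, 52, 84]


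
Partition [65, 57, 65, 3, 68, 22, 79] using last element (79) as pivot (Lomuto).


Pivot: 79
  65 <= 79: advance i (no swap)
  57 <= 79: advance i (no swap)
  65 <= 79: advance i (no swap)
  3 <= 79: advance i (no swap)
  68 <= 79: advance i (no swap)
  22 <= 79: advance i (no swap)
Place pivot at 6: [65, 57, 65, 3, 68, 22, 79]

Partitioned: [65, 57, 65, 3, 68, 22, 79]


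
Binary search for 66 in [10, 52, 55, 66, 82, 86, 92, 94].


Step 1: lo=0, hi=7, mid=3, val=66

Found at index 3


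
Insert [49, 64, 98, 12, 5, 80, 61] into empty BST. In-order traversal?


Insert 49: root
Insert 64: R from 49
Insert 98: R from 49 -> R from 64
Insert 12: L from 49
Insert 5: L from 49 -> L from 12
Insert 80: R from 49 -> R from 64 -> L from 98
Insert 61: R from 49 -> L from 64

In-order: [5, 12, 49, 61, 64, 80, 98]


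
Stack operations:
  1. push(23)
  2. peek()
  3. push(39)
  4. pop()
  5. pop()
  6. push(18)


push(23) -> [23]
peek()->23
push(39) -> [23, 39]
pop()->39, [23]
pop()->23, []
push(18) -> [18]

Final stack: [18]


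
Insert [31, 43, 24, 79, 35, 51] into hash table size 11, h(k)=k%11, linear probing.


Insert 31: h=9 -> slot 9
Insert 43: h=10 -> slot 10
Insert 24: h=2 -> slot 2
Insert 79: h=2, 1 probes -> slot 3
Insert 35: h=2, 2 probes -> slot 4
Insert 51: h=7 -> slot 7

Table: [None, None, 24, 79, 35, None, None, 51, None, 31, 43]


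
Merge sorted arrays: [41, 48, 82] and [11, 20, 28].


Take 11 from B
Take 20 from B
Take 28 from B

Merged: [11, 20, 28, 41, 48, 82]


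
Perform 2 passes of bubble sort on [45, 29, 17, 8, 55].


Initial: [45, 29, 17, 8, 55]
Pass 1: [29, 17, 8, 45, 55] (3 swaps)
Pass 2: [17, 8, 29, 45, 55] (2 swaps)

After 2 passes: [17, 8, 29, 45, 55]


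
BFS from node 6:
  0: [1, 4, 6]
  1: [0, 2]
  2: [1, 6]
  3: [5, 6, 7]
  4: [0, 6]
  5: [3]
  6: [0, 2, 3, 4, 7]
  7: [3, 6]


Visit 6, enqueue [0, 2, 3, 4, 7]
Visit 0, enqueue [1]
Visit 2, enqueue []
Visit 3, enqueue [5]
Visit 4, enqueue []
Visit 7, enqueue []
Visit 1, enqueue []
Visit 5, enqueue []

BFS order: [6, 0, 2, 3, 4, 7, 1, 5]


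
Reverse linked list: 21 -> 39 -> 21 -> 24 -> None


Step 1: curr=21, set curr.next=prev(None) | reversed so far: 21
Step 2: curr=39, set curr.next=prev(21) | reversed so far: 39 -> 21
Step 3: curr=21, set curr.next=prev(39) | reversed so far: 21 -> 39 -> 21
Step 4: curr=24, set curr.next=prev(21) | reversed so far: 24 -> 21 -> 39 -> 21

24 -> 21 -> 39 -> 21 -> None


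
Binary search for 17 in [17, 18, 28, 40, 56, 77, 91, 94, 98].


Step 1: lo=0, hi=8, mid=4, val=56
Step 2: lo=0, hi=3, mid=1, val=18
Step 3: lo=0, hi=0, mid=0, val=17

Found at index 0


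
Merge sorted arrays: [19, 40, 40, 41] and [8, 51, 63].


Take 8 from B
Take 19 from A
Take 40 from A
Take 40 from A
Take 41 from A

Merged: [8, 19, 40, 40, 41, 51, 63]


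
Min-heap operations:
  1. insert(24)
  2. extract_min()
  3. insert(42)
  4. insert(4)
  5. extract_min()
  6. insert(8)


insert(24) -> [24]
extract_min()->24, []
insert(42) -> [42]
insert(4) -> [4, 42]
extract_min()->4, [42]
insert(8) -> [8, 42]

Final heap: [8, 42]


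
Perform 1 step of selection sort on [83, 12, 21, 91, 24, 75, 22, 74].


Initial: [83, 12, 21, 91, 24, 75, 22, 74]
Step 1: min=12 at 1
  Swap: [12, 83, 21, 91, 24, 75, 22, 74]

After 1 step: [12, 83, 21, 91, 24, 75, 22, 74]


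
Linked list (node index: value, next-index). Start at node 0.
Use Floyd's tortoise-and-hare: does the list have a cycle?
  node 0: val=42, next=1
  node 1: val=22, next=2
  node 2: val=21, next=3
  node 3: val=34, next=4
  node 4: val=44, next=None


Floyd's tortoise (slow, +1) and hare (fast, +2):
  init: slow=0, fast=0
  step 1: slow=1, fast=2
  step 2: slow=2, fast=4
  step 3: fast -> None, no cycle

Cycle: no


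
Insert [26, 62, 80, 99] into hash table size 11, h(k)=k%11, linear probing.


Insert 26: h=4 -> slot 4
Insert 62: h=7 -> slot 7
Insert 80: h=3 -> slot 3
Insert 99: h=0 -> slot 0

Table: [99, None, None, 80, 26, None, None, 62, None, None, None]


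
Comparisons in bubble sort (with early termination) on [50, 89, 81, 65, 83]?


Algorithm: bubble sort (with early termination)
Input: [50, 89, 81, 65, 83]
Sorted: [50, 65, 81, 83, 89]

9


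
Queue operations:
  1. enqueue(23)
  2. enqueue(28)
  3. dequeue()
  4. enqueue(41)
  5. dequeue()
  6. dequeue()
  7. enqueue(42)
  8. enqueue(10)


enqueue(23) -> [23]
enqueue(28) -> [23, 28]
dequeue()->23, [28]
enqueue(41) -> [28, 41]
dequeue()->28, [41]
dequeue()->41, []
enqueue(42) -> [42]
enqueue(10) -> [42, 10]

Final queue: [42, 10]


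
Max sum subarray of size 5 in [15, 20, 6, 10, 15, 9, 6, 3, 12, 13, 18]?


[0:5]: 66
[1:6]: 60
[2:7]: 46
[3:8]: 43
[4:9]: 45
[5:10]: 43
[6:11]: 52

Max: 66 at [0:5]


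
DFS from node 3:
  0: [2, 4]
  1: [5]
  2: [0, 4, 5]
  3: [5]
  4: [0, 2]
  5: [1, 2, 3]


Visit 3, push [5]
Visit 5, push [2, 1]
Visit 1, push []
Visit 2, push [4, 0]
Visit 0, push [4]
Visit 4, push []

DFS order: [3, 5, 1, 2, 0, 4]


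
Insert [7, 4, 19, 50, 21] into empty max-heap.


Insert 7: [7]
Insert 4: [7, 4]
Insert 19: [19, 4, 7]
Insert 50: [50, 19, 7, 4]
Insert 21: [50, 21, 7, 4, 19]

Final heap: [50, 21, 7, 4, 19]


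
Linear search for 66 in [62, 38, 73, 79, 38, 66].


i=0: 62!=66
i=1: 38!=66
i=2: 73!=66
i=3: 79!=66
i=4: 38!=66
i=5: 66==66 found!

Found at 5, 6 comps


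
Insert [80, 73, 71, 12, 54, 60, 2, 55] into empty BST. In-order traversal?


Insert 80: root
Insert 73: L from 80
Insert 71: L from 80 -> L from 73
Insert 12: L from 80 -> L from 73 -> L from 71
Insert 54: L from 80 -> L from 73 -> L from 71 -> R from 12
Insert 60: L from 80 -> L from 73 -> L from 71 -> R from 12 -> R from 54
Insert 2: L from 80 -> L from 73 -> L from 71 -> L from 12
Insert 55: L from 80 -> L from 73 -> L from 71 -> R from 12 -> R from 54 -> L from 60

In-order: [2, 12, 54, 55, 60, 71, 73, 80]


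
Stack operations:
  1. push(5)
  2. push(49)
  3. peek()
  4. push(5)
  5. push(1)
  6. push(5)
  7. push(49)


push(5) -> [5]
push(49) -> [5, 49]
peek()->49
push(5) -> [5, 49, 5]
push(1) -> [5, 49, 5, 1]
push(5) -> [5, 49, 5, 1, 5]
push(49) -> [5, 49, 5, 1, 5, 49]

Final stack: [5, 49, 5, 1, 5, 49]


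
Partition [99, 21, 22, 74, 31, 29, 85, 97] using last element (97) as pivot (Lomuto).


Pivot: 97
  21 <= 97: swap -> [21, 99, 22, 74, 31, 29, 85, 97]
  22 <= 97: swap -> [21, 22, 99, 74, 31, 29, 85, 97]
  74 <= 97: swap -> [21, 22, 74, 99, 31, 29, 85, 97]
  31 <= 97: swap -> [21, 22, 74, 31, 99, 29, 85, 97]
  29 <= 97: swap -> [21, 22, 74, 31, 29, 99, 85, 97]
  85 <= 97: swap -> [21, 22, 74, 31, 29, 85, 99, 97]
Place pivot at 6: [21, 22, 74, 31, 29, 85, 97, 99]

Partitioned: [21, 22, 74, 31, 29, 85, 97, 99]


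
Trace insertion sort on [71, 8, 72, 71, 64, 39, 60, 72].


Initial: [71, 8, 72, 71, 64, 39, 60, 72]
Insert 8: [8, 71, 72, 71, 64, 39, 60, 72]
Insert 72: [8, 71, 72, 71, 64, 39, 60, 72]
Insert 71: [8, 71, 71, 72, 64, 39, 60, 72]
Insert 64: [8, 64, 71, 71, 72, 39, 60, 72]
Insert 39: [8, 39, 64, 71, 71, 72, 60, 72]
Insert 60: [8, 39, 60, 64, 71, 71, 72, 72]
Insert 72: [8, 39, 60, 64, 71, 71, 72, 72]

Sorted: [8, 39, 60, 64, 71, 71, 72, 72]


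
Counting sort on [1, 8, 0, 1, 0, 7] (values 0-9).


Input: [1, 8, 0, 1, 0, 7]
Counts: [2, 2, 0, 0, 0, 0, 0, 1, 1, 0]

Sorted: [0, 0, 1, 1, 7, 8]


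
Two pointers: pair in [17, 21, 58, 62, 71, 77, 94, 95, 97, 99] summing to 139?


lo=0(17)+hi=9(99)=116
lo=1(21)+hi=9(99)=120
lo=2(58)+hi=9(99)=157
lo=2(58)+hi=8(97)=155
lo=2(58)+hi=7(95)=153
lo=2(58)+hi=6(94)=152
lo=2(58)+hi=5(77)=135
lo=3(62)+hi=5(77)=139

Yes: 62+77=139


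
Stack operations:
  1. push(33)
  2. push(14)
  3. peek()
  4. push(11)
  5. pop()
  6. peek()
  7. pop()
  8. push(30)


push(33) -> [33]
push(14) -> [33, 14]
peek()->14
push(11) -> [33, 14, 11]
pop()->11, [33, 14]
peek()->14
pop()->14, [33]
push(30) -> [33, 30]

Final stack: [33, 30]


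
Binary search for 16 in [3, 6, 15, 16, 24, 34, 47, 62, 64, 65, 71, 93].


Step 1: lo=0, hi=11, mid=5, val=34
Step 2: lo=0, hi=4, mid=2, val=15
Step 3: lo=3, hi=4, mid=3, val=16

Found at index 3


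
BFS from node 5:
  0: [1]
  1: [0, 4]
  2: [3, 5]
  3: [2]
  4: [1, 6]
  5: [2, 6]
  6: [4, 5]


Visit 5, enqueue [2, 6]
Visit 2, enqueue [3]
Visit 6, enqueue [4]
Visit 3, enqueue []
Visit 4, enqueue [1]
Visit 1, enqueue [0]
Visit 0, enqueue []

BFS order: [5, 2, 6, 3, 4, 1, 0]


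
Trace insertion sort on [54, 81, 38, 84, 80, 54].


Initial: [54, 81, 38, 84, 80, 54]
Insert 81: [54, 81, 38, 84, 80, 54]
Insert 38: [38, 54, 81, 84, 80, 54]
Insert 84: [38, 54, 81, 84, 80, 54]
Insert 80: [38, 54, 80, 81, 84, 54]
Insert 54: [38, 54, 54, 80, 81, 84]

Sorted: [38, 54, 54, 80, 81, 84]


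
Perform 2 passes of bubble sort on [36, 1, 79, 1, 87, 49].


Initial: [36, 1, 79, 1, 87, 49]
Pass 1: [1, 36, 1, 79, 49, 87] (3 swaps)
Pass 2: [1, 1, 36, 49, 79, 87] (2 swaps)

After 2 passes: [1, 1, 36, 49, 79, 87]
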